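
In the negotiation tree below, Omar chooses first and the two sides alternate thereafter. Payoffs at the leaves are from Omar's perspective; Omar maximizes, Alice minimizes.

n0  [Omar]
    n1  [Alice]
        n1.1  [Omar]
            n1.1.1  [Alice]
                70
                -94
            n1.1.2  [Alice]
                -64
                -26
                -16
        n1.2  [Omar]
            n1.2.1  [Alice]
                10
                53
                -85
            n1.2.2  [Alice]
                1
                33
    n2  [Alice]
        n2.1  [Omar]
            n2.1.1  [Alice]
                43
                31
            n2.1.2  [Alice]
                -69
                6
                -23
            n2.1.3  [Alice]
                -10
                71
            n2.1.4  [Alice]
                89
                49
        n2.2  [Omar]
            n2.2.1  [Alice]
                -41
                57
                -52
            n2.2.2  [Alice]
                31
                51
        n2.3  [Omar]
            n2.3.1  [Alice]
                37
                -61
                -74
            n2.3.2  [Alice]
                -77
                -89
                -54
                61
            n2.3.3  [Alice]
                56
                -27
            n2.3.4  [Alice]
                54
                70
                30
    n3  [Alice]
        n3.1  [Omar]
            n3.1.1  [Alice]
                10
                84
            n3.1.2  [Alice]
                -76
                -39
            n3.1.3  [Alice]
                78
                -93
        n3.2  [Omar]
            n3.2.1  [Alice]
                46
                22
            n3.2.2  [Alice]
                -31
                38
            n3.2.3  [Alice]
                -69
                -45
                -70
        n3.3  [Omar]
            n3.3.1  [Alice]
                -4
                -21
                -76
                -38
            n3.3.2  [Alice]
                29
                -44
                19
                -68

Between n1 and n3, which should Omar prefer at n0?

n1

n1.1.1 (Alice): min(70, -94) = -94
n1.1.2 (Alice): min(-64, -26, -16) = -64
n1.1 (Omar): max(-94, -64) = -64
n1.2.1 (Alice): min(10, 53, -85) = -85
n1.2.2 (Alice): min(1, 33) = 1
n1.2 (Omar): max(-85, 1) = 1
n1 (Alice): min(-64, 1) = -64
n3.1.1 (Alice): min(10, 84) = 10
n3.1.2 (Alice): min(-76, -39) = -76
n3.1.3 (Alice): min(78, -93) = -93
n3.1 (Omar): max(10, -76, -93) = 10
n3.2.1 (Alice): min(46, 22) = 22
n3.2.2 (Alice): min(-31, 38) = -31
n3.2.3 (Alice): min(-69, -45, -70) = -70
n3.2 (Omar): max(22, -31, -70) = 22
n3.3.1 (Alice): min(-4, -21, -76, -38) = -76
n3.3.2 (Alice): min(29, -44, 19, -68) = -68
n3.3 (Omar): max(-76, -68) = -68
n3 (Alice): min(10, 22, -68) = -68
Omar prefers the higher value; n1=-64, n3=-68. n1 is better since -64 > -68.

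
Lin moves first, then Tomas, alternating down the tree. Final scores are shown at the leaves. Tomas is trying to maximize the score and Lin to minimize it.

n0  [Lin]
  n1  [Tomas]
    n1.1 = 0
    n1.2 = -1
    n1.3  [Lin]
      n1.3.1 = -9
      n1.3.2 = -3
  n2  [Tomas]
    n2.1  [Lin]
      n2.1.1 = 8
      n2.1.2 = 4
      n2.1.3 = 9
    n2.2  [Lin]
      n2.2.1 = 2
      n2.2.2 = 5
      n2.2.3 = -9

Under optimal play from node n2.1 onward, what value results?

n2.1 (Lin): min(8, 4, 9) = 4

4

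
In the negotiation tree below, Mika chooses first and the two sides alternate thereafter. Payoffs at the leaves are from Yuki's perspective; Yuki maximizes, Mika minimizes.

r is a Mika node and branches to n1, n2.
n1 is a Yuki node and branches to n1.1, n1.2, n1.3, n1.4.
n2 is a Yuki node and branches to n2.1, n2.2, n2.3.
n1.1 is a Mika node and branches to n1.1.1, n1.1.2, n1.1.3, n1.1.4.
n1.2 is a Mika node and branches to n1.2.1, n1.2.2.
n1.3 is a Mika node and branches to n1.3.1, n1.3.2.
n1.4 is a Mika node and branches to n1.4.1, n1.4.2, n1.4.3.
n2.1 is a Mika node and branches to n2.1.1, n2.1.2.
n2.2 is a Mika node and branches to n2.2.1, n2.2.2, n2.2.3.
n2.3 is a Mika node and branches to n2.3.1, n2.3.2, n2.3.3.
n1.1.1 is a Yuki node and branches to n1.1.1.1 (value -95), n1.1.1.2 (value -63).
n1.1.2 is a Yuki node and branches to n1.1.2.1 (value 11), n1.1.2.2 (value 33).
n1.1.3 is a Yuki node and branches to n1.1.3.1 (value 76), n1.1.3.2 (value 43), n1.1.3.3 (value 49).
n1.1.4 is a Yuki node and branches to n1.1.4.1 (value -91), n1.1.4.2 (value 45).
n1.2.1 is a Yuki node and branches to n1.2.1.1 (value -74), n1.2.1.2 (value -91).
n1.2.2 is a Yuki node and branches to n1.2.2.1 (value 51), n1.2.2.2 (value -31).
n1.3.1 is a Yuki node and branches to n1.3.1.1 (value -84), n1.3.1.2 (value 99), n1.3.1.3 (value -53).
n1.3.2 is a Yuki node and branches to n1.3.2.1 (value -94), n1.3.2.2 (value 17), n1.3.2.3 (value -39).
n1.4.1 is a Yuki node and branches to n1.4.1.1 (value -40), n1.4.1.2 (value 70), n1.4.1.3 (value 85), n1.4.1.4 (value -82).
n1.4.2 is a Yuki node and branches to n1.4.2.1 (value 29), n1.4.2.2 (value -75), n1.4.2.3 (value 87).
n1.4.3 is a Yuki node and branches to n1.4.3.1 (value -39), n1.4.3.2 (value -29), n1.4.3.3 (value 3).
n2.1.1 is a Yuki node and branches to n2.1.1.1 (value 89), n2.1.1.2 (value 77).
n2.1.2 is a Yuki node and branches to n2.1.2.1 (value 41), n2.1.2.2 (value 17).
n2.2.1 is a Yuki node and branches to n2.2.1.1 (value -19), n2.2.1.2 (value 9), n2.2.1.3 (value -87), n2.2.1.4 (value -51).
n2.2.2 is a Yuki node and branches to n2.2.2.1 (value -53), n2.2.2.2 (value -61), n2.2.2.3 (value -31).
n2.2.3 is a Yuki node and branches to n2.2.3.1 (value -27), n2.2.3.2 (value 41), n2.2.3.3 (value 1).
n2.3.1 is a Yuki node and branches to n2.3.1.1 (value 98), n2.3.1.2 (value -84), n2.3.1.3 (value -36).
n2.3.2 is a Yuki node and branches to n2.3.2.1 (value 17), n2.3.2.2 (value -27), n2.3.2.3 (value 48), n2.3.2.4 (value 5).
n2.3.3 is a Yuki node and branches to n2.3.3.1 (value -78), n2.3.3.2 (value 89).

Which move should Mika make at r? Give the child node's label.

n1

n1.1.1 (Yuki): max(-95, -63) = -63
n1.1.2 (Yuki): max(11, 33) = 33
n1.1.3 (Yuki): max(76, 43, 49) = 76
n1.1.4 (Yuki): max(-91, 45) = 45
n1.1 (Mika): min(-63, 33, 76, 45) = -63
n1.2.1 (Yuki): max(-74, -91) = -74
n1.2.2 (Yuki): max(51, -31) = 51
n1.2 (Mika): min(-74, 51) = -74
n1.3.1 (Yuki): max(-84, 99, -53) = 99
n1.3.2 (Yuki): max(-94, 17, -39) = 17
n1.3 (Mika): min(99, 17) = 17
n1.4.1 (Yuki): max(-40, 70, 85, -82) = 85
n1.4.2 (Yuki): max(29, -75, 87) = 87
n1.4.3 (Yuki): max(-39, -29, 3) = 3
n1.4 (Mika): min(85, 87, 3) = 3
n1 (Yuki): max(-63, -74, 17, 3) = 17
n2.1.1 (Yuki): max(89, 77) = 89
n2.1.2 (Yuki): max(41, 17) = 41
n2.1 (Mika): min(89, 41) = 41
n2.2.1 (Yuki): max(-19, 9, -87, -51) = 9
n2.2.2 (Yuki): max(-53, -61, -31) = -31
n2.2.3 (Yuki): max(-27, 41, 1) = 41
n2.2 (Mika): min(9, -31, 41) = -31
n2.3.1 (Yuki): max(98, -84, -36) = 98
n2.3.2 (Yuki): max(17, -27, 48, 5) = 48
n2.3.3 (Yuki): max(-78, 89) = 89
n2.3 (Mika): min(98, 48, 89) = 48
n2 (Yuki): max(41, -31, 48) = 48
r (Mika): min(17, 48) = 17
Mika at r wants the lowest of {n1=17, n2=48}, so chooses n1.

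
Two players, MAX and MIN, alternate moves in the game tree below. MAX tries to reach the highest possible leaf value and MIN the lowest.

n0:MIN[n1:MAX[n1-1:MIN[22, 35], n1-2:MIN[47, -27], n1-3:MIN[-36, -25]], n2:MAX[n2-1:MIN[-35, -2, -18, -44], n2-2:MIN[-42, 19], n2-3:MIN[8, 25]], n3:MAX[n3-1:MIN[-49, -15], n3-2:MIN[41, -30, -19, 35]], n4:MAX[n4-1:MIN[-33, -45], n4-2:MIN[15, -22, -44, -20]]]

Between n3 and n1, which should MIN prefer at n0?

n3

n3-1 (MIN): min(-49, -15) = -49
n3-2 (MIN): min(41, -30, -19, 35) = -30
n3 (MAX): max(-49, -30) = -30
n1-1 (MIN): min(22, 35) = 22
n1-2 (MIN): min(47, -27) = -27
n1-3 (MIN): min(-36, -25) = -36
n1 (MAX): max(22, -27, -36) = 22
MIN prefers the lower value; n3=-30, n1=22. n3 is better since -30 < 22.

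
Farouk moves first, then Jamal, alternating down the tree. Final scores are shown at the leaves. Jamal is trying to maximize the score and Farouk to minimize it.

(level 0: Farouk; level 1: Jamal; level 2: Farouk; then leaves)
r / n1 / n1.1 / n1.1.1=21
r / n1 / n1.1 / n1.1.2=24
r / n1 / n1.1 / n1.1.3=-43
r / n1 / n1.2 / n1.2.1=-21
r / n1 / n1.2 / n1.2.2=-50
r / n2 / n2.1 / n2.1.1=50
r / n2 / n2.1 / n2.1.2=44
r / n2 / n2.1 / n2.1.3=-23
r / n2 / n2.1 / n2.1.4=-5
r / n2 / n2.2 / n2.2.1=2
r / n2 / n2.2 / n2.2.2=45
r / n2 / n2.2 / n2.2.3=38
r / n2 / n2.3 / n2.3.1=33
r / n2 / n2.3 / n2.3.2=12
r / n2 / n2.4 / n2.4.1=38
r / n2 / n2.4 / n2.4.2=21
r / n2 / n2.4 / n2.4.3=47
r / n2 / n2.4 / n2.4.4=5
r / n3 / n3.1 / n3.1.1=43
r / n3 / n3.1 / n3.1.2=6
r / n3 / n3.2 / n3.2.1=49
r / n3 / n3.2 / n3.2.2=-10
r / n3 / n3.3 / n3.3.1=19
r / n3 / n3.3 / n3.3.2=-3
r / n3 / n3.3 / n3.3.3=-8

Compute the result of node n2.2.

2

n2.2 (Farouk): min(2, 45, 38) = 2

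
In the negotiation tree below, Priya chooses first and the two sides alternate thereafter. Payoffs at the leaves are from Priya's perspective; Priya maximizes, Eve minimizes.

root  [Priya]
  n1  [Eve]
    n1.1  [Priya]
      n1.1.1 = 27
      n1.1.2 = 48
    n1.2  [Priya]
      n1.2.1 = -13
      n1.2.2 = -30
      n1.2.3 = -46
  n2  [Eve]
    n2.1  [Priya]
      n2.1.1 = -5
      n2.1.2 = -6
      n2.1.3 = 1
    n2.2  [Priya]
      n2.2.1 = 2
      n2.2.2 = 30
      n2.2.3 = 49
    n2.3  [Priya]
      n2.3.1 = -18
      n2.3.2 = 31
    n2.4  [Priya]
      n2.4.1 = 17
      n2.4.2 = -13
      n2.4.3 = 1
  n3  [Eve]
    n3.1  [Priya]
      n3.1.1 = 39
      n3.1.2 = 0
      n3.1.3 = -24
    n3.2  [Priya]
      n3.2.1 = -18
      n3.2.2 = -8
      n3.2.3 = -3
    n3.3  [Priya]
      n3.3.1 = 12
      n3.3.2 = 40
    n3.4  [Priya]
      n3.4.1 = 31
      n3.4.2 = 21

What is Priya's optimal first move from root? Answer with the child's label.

n2

n1.1 (Priya): max(27, 48) = 48
n1.2 (Priya): max(-13, -30, -46) = -13
n1 (Eve): min(48, -13) = -13
n2.1 (Priya): max(-5, -6, 1) = 1
n2.2 (Priya): max(2, 30, 49) = 49
n2.3 (Priya): max(-18, 31) = 31
n2.4 (Priya): max(17, -13, 1) = 17
n2 (Eve): min(1, 49, 31, 17) = 1
n3.1 (Priya): max(39, 0, -24) = 39
n3.2 (Priya): max(-18, -8, -3) = -3
n3.3 (Priya): max(12, 40) = 40
n3.4 (Priya): max(31, 21) = 31
n3 (Eve): min(39, -3, 40, 31) = -3
root (Priya): max(-13, 1, -3) = 1
Priya at root wants the highest of {n1=-13, n2=1, n3=-3}, so chooses n2.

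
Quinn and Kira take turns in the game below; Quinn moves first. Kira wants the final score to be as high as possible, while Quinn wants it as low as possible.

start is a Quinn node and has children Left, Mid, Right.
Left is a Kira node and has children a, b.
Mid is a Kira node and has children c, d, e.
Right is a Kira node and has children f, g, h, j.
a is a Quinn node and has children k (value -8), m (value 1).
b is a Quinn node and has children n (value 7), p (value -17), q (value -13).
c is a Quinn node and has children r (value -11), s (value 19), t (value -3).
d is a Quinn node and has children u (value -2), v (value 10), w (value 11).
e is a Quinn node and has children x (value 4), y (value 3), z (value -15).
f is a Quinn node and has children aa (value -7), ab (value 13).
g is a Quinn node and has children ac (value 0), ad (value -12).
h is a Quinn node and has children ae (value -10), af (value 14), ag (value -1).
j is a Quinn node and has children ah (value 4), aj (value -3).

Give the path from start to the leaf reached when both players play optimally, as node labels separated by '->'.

start -> Left -> a -> k

a (Quinn): min(-8, 1) = -8
b (Quinn): min(7, -17, -13) = -17
Left (Kira): max(-8, -17) = -8
c (Quinn): min(-11, 19, -3) = -11
d (Quinn): min(-2, 10, 11) = -2
e (Quinn): min(4, 3, -15) = -15
Mid (Kira): max(-11, -2, -15) = -2
f (Quinn): min(-7, 13) = -7
g (Quinn): min(0, -12) = -12
h (Quinn): min(-10, 14, -1) = -10
j (Quinn): min(4, -3) = -3
Right (Kira): max(-7, -12, -10, -3) = -3
start (Quinn): min(-8, -2, -3) = -8
At start, Quinn picks Left (lowest: -8).
At Left, Kira picks a (highest: -8).
At a, Quinn picks k (lowest: -8).
Terminal value -8.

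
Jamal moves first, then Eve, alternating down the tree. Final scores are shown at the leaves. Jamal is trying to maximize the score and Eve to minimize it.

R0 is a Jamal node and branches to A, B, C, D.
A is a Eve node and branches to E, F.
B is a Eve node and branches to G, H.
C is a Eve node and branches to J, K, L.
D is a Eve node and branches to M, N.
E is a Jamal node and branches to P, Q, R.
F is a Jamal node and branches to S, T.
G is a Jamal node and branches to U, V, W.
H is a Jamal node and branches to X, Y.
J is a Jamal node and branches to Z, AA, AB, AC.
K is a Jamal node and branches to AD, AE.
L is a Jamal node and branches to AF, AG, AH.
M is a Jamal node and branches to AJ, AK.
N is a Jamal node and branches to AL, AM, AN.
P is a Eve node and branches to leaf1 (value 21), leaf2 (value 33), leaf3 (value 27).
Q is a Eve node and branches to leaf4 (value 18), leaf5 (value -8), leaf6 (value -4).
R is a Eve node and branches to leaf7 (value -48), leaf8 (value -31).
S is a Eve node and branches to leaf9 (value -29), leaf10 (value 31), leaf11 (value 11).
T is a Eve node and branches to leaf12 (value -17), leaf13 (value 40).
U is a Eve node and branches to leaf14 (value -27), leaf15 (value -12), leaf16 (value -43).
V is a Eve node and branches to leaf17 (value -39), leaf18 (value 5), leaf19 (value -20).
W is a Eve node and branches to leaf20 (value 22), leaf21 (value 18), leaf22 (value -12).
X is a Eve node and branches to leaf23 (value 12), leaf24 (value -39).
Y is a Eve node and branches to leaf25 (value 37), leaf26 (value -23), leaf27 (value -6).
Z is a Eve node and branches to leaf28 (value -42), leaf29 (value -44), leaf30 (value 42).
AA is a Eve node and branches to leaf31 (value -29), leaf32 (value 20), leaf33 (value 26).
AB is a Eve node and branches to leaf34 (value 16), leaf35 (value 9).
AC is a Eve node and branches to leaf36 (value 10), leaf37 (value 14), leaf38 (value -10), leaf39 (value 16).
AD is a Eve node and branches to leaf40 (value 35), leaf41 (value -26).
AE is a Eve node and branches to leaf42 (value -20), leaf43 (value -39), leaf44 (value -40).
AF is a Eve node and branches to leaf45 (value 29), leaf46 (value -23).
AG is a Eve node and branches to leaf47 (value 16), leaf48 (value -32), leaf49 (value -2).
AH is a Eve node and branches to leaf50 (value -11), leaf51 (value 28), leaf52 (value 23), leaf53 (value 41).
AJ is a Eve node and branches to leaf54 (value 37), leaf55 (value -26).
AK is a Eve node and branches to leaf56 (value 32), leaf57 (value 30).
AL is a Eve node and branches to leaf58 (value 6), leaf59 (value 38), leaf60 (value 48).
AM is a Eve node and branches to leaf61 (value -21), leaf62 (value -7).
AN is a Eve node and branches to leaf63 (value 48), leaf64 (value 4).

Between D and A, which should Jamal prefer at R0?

D

AJ (Eve): min(37, -26) = -26
AK (Eve): min(32, 30) = 30
M (Jamal): max(-26, 30) = 30
AL (Eve): min(6, 38, 48) = 6
AM (Eve): min(-21, -7) = -21
AN (Eve): min(48, 4) = 4
N (Jamal): max(6, -21, 4) = 6
D (Eve): min(30, 6) = 6
P (Eve): min(21, 33, 27) = 21
Q (Eve): min(18, -8, -4) = -8
R (Eve): min(-48, -31) = -48
E (Jamal): max(21, -8, -48) = 21
S (Eve): min(-29, 31, 11) = -29
T (Eve): min(-17, 40) = -17
F (Jamal): max(-29, -17) = -17
A (Eve): min(21, -17) = -17
Jamal prefers the higher value; D=6, A=-17. D is better since 6 > -17.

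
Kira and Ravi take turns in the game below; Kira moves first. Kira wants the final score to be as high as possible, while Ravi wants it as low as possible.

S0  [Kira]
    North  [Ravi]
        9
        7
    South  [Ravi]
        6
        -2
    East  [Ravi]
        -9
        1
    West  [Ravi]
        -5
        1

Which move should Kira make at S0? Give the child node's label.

North

North (Ravi): min(9, 7) = 7
South (Ravi): min(6, -2) = -2
East (Ravi): min(-9, 1) = -9
West (Ravi): min(-5, 1) = -5
S0 (Kira): max(7, -2, -9, -5) = 7
Kira at S0 wants the highest of {North=7, South=-2, East=-9, West=-5}, so chooses North.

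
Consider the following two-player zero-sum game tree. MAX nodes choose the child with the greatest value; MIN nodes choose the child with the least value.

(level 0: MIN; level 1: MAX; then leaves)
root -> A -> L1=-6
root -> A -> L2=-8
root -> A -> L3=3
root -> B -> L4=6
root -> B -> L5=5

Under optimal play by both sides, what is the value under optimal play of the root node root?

3

A (MAX): max(-6, -8, 3) = 3
B (MAX): max(6, 5) = 6
root (MIN): min(3, 6) = 3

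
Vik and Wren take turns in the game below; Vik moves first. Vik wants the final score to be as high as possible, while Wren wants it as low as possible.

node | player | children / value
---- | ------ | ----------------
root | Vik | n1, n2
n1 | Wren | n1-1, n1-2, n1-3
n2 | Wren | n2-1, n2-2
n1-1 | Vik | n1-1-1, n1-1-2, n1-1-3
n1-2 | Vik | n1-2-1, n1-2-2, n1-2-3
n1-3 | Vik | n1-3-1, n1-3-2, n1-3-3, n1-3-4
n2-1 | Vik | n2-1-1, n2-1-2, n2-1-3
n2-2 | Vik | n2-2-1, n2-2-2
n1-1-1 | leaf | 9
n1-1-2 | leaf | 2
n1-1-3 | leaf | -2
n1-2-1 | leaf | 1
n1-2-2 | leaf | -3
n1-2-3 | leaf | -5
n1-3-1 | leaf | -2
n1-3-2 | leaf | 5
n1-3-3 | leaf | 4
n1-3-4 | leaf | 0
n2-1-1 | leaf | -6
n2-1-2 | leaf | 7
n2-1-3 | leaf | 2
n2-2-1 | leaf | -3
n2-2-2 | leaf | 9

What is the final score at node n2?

n2-1 (Vik): max(-6, 7, 2) = 7
n2-2 (Vik): max(-3, 9) = 9
n2 (Wren): min(7, 9) = 7

7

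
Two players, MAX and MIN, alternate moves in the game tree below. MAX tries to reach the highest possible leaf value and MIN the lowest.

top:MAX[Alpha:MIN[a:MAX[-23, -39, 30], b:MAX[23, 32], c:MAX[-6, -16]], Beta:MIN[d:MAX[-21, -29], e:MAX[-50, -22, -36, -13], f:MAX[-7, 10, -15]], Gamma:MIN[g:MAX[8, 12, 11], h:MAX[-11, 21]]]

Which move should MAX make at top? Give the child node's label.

Gamma

a (MAX): max(-23, -39, 30) = 30
b (MAX): max(23, 32) = 32
c (MAX): max(-6, -16) = -6
Alpha (MIN): min(30, 32, -6) = -6
d (MAX): max(-21, -29) = -21
e (MAX): max(-50, -22, -36, -13) = -13
f (MAX): max(-7, 10, -15) = 10
Beta (MIN): min(-21, -13, 10) = -21
g (MAX): max(8, 12, 11) = 12
h (MAX): max(-11, 21) = 21
Gamma (MIN): min(12, 21) = 12
top (MAX): max(-6, -21, 12) = 12
MAX at top wants the highest of {Alpha=-6, Beta=-21, Gamma=12}, so chooses Gamma.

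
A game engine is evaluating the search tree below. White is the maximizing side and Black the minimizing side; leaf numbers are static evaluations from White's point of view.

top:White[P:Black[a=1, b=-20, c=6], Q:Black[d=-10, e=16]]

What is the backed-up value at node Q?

-10

Q (Black): min(-10, 16) = -10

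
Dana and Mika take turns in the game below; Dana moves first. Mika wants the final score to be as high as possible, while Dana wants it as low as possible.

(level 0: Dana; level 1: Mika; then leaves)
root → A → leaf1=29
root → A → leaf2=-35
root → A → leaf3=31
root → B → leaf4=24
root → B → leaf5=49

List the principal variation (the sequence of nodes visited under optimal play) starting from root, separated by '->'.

A (Mika): max(29, -35, 31) = 31
B (Mika): max(24, 49) = 49
root (Dana): min(31, 49) = 31
At root, Dana picks A (lowest: 31).
At A, Mika picks leaf3 (highest: 31).
Terminal value 31.

root -> A -> leaf3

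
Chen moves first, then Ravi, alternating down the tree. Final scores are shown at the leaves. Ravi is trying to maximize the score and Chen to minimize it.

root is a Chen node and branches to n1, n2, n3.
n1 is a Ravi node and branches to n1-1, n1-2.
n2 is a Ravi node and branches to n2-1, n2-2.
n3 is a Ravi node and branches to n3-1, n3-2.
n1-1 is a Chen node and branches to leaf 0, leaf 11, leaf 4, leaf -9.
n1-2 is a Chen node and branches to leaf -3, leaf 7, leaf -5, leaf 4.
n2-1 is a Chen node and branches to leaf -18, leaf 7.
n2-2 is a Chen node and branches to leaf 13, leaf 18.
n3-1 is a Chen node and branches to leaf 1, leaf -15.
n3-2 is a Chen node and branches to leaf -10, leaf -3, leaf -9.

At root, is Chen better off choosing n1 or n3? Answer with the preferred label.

n3

n1-1 (Chen): min(0, 11, 4, -9) = -9
n1-2 (Chen): min(-3, 7, -5, 4) = -5
n1 (Ravi): max(-9, -5) = -5
n3-1 (Chen): min(1, -15) = -15
n3-2 (Chen): min(-10, -3, -9) = -10
n3 (Ravi): max(-15, -10) = -10
Chen prefers the lower value; n1=-5, n3=-10. n3 is better since -10 < -5.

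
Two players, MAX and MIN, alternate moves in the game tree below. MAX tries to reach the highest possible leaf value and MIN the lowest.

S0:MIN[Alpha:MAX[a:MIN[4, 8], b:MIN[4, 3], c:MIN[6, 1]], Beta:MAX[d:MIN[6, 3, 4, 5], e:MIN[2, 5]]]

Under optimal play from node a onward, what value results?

a (MIN): min(4, 8) = 4

4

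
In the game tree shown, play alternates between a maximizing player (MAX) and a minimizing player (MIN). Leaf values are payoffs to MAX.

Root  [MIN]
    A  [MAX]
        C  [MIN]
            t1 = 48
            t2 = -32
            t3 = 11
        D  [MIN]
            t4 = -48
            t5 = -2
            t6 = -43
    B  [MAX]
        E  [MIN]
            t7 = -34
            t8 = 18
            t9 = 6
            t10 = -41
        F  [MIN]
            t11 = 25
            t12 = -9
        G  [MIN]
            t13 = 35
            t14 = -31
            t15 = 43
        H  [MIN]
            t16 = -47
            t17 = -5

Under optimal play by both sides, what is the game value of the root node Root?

C (MIN): min(48, -32, 11) = -32
D (MIN): min(-48, -2, -43) = -48
A (MAX): max(-32, -48) = -32
E (MIN): min(-34, 18, 6, -41) = -41
F (MIN): min(25, -9) = -9
G (MIN): min(35, -31, 43) = -31
H (MIN): min(-47, -5) = -47
B (MAX): max(-41, -9, -31, -47) = -9
Root (MIN): min(-32, -9) = -32

-32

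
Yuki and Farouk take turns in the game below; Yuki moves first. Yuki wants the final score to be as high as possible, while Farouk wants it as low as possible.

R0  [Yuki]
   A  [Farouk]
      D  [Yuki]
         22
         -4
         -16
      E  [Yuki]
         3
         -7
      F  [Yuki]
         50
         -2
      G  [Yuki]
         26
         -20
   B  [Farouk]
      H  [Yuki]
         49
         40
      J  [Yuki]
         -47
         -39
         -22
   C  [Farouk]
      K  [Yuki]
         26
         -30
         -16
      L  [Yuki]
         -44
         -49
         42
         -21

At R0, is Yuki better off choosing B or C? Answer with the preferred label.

C

H (Yuki): max(49, 40) = 49
J (Yuki): max(-47, -39, -22) = -22
B (Farouk): min(49, -22) = -22
K (Yuki): max(26, -30, -16) = 26
L (Yuki): max(-44, -49, 42, -21) = 42
C (Farouk): min(26, 42) = 26
Yuki prefers the higher value; B=-22, C=26. C is better since 26 > -22.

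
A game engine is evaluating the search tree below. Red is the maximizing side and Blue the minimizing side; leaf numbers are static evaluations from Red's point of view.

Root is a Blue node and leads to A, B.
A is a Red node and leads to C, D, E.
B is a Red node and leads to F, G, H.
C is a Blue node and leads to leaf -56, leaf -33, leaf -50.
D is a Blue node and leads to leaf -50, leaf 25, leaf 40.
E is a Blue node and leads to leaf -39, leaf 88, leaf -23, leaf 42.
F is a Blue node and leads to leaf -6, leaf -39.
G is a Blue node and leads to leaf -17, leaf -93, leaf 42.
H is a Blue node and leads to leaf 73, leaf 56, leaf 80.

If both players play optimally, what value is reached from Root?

C (Blue): min(-56, -33, -50) = -56
D (Blue): min(-50, 25, 40) = -50
E (Blue): min(-39, 88, -23, 42) = -39
A (Red): max(-56, -50, -39) = -39
F (Blue): min(-6, -39) = -39
G (Blue): min(-17, -93, 42) = -93
H (Blue): min(73, 56, 80) = 56
B (Red): max(-39, -93, 56) = 56
Root (Blue): min(-39, 56) = -39

-39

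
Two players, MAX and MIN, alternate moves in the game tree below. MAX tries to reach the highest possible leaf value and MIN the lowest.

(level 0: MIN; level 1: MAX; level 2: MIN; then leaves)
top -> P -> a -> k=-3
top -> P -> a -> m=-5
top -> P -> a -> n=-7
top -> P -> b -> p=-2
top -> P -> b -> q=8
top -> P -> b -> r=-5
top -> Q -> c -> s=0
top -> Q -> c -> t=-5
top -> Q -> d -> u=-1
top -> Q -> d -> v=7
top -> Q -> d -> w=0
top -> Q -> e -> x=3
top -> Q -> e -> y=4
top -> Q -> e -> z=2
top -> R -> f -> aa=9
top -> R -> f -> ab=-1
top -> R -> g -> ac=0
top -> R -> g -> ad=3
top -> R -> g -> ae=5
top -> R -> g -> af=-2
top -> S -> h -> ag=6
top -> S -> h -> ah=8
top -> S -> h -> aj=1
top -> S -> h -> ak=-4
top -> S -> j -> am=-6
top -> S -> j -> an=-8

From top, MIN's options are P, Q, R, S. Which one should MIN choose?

a (MIN): min(-3, -5, -7) = -7
b (MIN): min(-2, 8, -5) = -5
P (MAX): max(-7, -5) = -5
c (MIN): min(0, -5) = -5
d (MIN): min(-1, 7, 0) = -1
e (MIN): min(3, 4, 2) = 2
Q (MAX): max(-5, -1, 2) = 2
f (MIN): min(9, -1) = -1
g (MIN): min(0, 3, 5, -2) = -2
R (MAX): max(-1, -2) = -1
h (MIN): min(6, 8, 1, -4) = -4
j (MIN): min(-6, -8) = -8
S (MAX): max(-4, -8) = -4
top (MIN): min(-5, 2, -1, -4) = -5
MIN at top wants the lowest of {P=-5, Q=2, R=-1, S=-4}, so chooses P.

P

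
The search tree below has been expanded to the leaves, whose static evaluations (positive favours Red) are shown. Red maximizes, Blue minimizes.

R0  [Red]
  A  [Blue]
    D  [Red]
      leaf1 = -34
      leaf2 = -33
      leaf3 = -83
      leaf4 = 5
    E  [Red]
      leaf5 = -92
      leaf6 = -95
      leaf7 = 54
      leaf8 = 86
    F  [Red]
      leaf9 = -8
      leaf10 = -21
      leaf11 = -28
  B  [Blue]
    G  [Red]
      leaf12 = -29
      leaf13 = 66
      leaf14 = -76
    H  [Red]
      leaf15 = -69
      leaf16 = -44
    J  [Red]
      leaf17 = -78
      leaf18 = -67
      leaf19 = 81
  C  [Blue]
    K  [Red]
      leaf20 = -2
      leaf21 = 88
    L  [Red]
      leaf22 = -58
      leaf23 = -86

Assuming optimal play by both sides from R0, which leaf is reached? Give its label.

leaf9

D (Red): max(-34, -33, -83, 5) = 5
E (Red): max(-92, -95, 54, 86) = 86
F (Red): max(-8, -21, -28) = -8
A (Blue): min(5, 86, -8) = -8
G (Red): max(-29, 66, -76) = 66
H (Red): max(-69, -44) = -44
J (Red): max(-78, -67, 81) = 81
B (Blue): min(66, -44, 81) = -44
K (Red): max(-2, 88) = 88
L (Red): max(-58, -86) = -58
C (Blue): min(88, -58) = -58
R0 (Red): max(-8, -44, -58) = -8
At R0, Red picks A (highest: -8).
At A, Blue picks F (lowest: -8).
At F, Red picks leaf9 (highest: -8).
Terminal value -8.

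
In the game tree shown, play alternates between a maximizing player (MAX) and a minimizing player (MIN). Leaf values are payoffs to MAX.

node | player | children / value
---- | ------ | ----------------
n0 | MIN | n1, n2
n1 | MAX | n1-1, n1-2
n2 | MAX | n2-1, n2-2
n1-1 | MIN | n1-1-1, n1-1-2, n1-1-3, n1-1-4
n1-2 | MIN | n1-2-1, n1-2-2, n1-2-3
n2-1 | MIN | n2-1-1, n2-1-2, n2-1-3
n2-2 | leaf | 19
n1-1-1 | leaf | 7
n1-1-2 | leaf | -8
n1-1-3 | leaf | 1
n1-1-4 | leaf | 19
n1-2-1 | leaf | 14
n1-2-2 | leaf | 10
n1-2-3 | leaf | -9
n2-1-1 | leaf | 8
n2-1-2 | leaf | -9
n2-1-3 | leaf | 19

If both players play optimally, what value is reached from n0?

-8

n1-1 (MIN): min(7, -8, 1, 19) = -8
n1-2 (MIN): min(14, 10, -9) = -9
n1 (MAX): max(-8, -9) = -8
n2-1 (MIN): min(8, -9, 19) = -9
n2 (MAX): max(-9, 19) = 19
n0 (MIN): min(-8, 19) = -8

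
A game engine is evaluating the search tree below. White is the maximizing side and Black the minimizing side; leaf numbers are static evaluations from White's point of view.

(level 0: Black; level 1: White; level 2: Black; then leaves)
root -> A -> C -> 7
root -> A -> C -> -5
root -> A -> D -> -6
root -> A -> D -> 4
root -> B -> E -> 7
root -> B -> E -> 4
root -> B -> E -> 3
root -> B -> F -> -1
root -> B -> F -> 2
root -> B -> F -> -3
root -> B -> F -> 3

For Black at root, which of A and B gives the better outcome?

C (Black): min(7, -5) = -5
D (Black): min(-6, 4) = -6
A (White): max(-5, -6) = -5
E (Black): min(7, 4, 3) = 3
F (Black): min(-1, 2, -3, 3) = -3
B (White): max(3, -3) = 3
Black prefers the lower value; A=-5, B=3. A is better since -5 < 3.

A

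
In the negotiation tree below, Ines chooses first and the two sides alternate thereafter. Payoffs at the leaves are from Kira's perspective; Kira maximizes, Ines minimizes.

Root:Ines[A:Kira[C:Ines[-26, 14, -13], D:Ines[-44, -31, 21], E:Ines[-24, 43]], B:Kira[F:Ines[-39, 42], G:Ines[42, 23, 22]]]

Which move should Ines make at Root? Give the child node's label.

C (Ines): min(-26, 14, -13) = -26
D (Ines): min(-44, -31, 21) = -44
E (Ines): min(-24, 43) = -24
A (Kira): max(-26, -44, -24) = -24
F (Ines): min(-39, 42) = -39
G (Ines): min(42, 23, 22) = 22
B (Kira): max(-39, 22) = 22
Root (Ines): min(-24, 22) = -24
Ines at Root wants the lowest of {A=-24, B=22}, so chooses A.

A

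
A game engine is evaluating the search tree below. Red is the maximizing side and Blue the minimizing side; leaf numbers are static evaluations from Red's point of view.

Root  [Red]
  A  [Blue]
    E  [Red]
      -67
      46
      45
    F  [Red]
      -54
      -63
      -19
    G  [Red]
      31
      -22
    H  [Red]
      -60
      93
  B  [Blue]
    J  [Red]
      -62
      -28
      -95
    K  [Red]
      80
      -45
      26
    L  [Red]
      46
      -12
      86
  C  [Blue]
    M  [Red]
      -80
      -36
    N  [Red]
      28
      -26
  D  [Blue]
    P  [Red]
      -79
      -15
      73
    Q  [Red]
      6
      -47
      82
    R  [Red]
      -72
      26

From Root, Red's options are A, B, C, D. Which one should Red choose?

E (Red): max(-67, 46, 45) = 46
F (Red): max(-54, -63, -19) = -19
G (Red): max(31, -22) = 31
H (Red): max(-60, 93) = 93
A (Blue): min(46, -19, 31, 93) = -19
J (Red): max(-62, -28, -95) = -28
K (Red): max(80, -45, 26) = 80
L (Red): max(46, -12, 86) = 86
B (Blue): min(-28, 80, 86) = -28
M (Red): max(-80, -36) = -36
N (Red): max(28, -26) = 28
C (Blue): min(-36, 28) = -36
P (Red): max(-79, -15, 73) = 73
Q (Red): max(6, -47, 82) = 82
R (Red): max(-72, 26) = 26
D (Blue): min(73, 82, 26) = 26
Root (Red): max(-19, -28, -36, 26) = 26
Red at Root wants the highest of {A=-19, B=-28, C=-36, D=26}, so chooses D.

D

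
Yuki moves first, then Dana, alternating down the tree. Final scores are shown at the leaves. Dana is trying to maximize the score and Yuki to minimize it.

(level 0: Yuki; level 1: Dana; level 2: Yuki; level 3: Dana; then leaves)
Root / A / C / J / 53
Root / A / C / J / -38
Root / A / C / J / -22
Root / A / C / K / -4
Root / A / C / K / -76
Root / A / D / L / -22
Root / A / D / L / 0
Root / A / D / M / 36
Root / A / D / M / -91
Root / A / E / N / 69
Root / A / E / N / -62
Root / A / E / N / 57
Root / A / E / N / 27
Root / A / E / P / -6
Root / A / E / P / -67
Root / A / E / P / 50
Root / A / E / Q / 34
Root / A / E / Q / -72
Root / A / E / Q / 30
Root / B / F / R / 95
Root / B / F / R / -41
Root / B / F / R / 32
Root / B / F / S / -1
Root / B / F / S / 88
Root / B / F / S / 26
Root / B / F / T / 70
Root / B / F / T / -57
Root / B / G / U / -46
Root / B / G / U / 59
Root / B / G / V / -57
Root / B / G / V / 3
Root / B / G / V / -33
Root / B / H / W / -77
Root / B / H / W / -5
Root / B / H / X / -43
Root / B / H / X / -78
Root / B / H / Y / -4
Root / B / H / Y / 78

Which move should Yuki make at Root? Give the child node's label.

J (Dana): max(53, -38, -22) = 53
K (Dana): max(-4, -76) = -4
C (Yuki): min(53, -4) = -4
L (Dana): max(-22, 0) = 0
M (Dana): max(36, -91) = 36
D (Yuki): min(0, 36) = 0
N (Dana): max(69, -62, 57, 27) = 69
P (Dana): max(-6, -67, 50) = 50
Q (Dana): max(34, -72, 30) = 34
E (Yuki): min(69, 50, 34) = 34
A (Dana): max(-4, 0, 34) = 34
R (Dana): max(95, -41, 32) = 95
S (Dana): max(-1, 88, 26) = 88
T (Dana): max(70, -57) = 70
F (Yuki): min(95, 88, 70) = 70
U (Dana): max(-46, 59) = 59
V (Dana): max(-57, 3, -33) = 3
G (Yuki): min(59, 3) = 3
W (Dana): max(-77, -5) = -5
X (Dana): max(-43, -78) = -43
Y (Dana): max(-4, 78) = 78
H (Yuki): min(-5, -43, 78) = -43
B (Dana): max(70, 3, -43) = 70
Root (Yuki): min(34, 70) = 34
Yuki at Root wants the lowest of {A=34, B=70}, so chooses A.

A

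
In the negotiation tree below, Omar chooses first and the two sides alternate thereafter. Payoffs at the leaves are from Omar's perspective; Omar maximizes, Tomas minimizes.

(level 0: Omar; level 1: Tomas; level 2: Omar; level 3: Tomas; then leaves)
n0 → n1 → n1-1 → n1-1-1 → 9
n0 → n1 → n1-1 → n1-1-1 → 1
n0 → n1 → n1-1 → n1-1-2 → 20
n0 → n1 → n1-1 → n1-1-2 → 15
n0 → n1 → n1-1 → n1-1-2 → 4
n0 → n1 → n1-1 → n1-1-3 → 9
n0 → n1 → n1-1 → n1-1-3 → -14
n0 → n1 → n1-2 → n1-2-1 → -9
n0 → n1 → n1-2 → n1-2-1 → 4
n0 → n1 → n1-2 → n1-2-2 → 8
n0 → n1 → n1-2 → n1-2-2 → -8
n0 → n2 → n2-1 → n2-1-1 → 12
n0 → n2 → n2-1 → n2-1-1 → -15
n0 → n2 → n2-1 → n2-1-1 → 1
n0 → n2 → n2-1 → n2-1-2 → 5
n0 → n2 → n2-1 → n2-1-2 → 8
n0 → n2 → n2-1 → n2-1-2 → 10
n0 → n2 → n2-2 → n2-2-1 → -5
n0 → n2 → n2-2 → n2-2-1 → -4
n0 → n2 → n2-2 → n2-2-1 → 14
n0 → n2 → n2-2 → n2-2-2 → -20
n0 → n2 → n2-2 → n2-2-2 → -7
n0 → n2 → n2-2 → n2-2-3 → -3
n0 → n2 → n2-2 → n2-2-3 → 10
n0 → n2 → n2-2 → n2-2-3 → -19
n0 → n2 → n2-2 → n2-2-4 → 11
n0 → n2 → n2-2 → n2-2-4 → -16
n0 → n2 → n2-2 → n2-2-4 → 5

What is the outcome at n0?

-5

n1-1-1 (Tomas): min(9, 1) = 1
n1-1-2 (Tomas): min(20, 15, 4) = 4
n1-1-3 (Tomas): min(9, -14) = -14
n1-1 (Omar): max(1, 4, -14) = 4
n1-2-1 (Tomas): min(-9, 4) = -9
n1-2-2 (Tomas): min(8, -8) = -8
n1-2 (Omar): max(-9, -8) = -8
n1 (Tomas): min(4, -8) = -8
n2-1-1 (Tomas): min(12, -15, 1) = -15
n2-1-2 (Tomas): min(5, 8, 10) = 5
n2-1 (Omar): max(-15, 5) = 5
n2-2-1 (Tomas): min(-5, -4, 14) = -5
n2-2-2 (Tomas): min(-20, -7) = -20
n2-2-3 (Tomas): min(-3, 10, -19) = -19
n2-2-4 (Tomas): min(11, -16, 5) = -16
n2-2 (Omar): max(-5, -20, -19, -16) = -5
n2 (Tomas): min(5, -5) = -5
n0 (Omar): max(-8, -5) = -5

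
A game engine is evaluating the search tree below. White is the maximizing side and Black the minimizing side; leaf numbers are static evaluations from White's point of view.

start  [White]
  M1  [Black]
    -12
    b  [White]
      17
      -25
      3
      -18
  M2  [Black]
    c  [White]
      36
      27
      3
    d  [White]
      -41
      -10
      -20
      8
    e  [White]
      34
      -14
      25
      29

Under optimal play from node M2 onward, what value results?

8

c (White): max(36, 27, 3) = 36
d (White): max(-41, -10, -20, 8) = 8
e (White): max(34, -14, 25, 29) = 34
M2 (Black): min(36, 8, 34) = 8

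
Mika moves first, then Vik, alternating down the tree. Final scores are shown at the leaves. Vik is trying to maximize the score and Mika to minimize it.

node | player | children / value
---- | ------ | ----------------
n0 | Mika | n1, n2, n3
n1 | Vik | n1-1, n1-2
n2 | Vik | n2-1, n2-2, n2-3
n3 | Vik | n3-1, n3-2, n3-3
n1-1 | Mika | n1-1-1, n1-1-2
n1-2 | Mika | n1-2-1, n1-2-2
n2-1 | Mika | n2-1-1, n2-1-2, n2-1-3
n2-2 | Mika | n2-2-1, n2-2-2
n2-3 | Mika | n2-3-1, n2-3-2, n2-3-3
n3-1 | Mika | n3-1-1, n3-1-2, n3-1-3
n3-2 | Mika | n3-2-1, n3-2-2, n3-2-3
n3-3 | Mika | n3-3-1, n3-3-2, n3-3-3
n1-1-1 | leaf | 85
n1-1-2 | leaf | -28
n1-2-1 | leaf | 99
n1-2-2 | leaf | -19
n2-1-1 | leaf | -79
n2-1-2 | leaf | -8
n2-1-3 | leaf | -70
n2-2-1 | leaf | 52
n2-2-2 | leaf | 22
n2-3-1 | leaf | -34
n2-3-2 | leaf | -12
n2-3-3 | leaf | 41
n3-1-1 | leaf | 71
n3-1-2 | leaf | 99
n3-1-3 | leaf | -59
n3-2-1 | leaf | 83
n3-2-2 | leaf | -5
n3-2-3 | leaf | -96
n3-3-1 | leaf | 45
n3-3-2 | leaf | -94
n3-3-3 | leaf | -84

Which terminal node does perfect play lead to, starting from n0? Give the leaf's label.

n1-1 (Mika): min(85, -28) = -28
n1-2 (Mika): min(99, -19) = -19
n1 (Vik): max(-28, -19) = -19
n2-1 (Mika): min(-79, -8, -70) = -79
n2-2 (Mika): min(52, 22) = 22
n2-3 (Mika): min(-34, -12, 41) = -34
n2 (Vik): max(-79, 22, -34) = 22
n3-1 (Mika): min(71, 99, -59) = -59
n3-2 (Mika): min(83, -5, -96) = -96
n3-3 (Mika): min(45, -94, -84) = -94
n3 (Vik): max(-59, -96, -94) = -59
n0 (Mika): min(-19, 22, -59) = -59
At n0, Mika picks n3 (lowest: -59).
At n3, Vik picks n3-1 (highest: -59).
At n3-1, Mika picks n3-1-3 (lowest: -59).
Terminal value -59.

n3-1-3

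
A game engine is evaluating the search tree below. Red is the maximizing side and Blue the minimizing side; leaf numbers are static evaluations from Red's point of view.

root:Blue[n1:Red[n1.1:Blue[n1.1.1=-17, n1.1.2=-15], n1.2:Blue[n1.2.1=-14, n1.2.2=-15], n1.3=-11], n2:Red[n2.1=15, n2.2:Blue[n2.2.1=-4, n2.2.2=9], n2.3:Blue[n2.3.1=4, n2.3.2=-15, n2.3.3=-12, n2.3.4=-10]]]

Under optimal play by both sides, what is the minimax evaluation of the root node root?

n1.1 (Blue): min(-17, -15) = -17
n1.2 (Blue): min(-14, -15) = -15
n1 (Red): max(-17, -15, -11) = -11
n2.2 (Blue): min(-4, 9) = -4
n2.3 (Blue): min(4, -15, -12, -10) = -15
n2 (Red): max(15, -4, -15) = 15
root (Blue): min(-11, 15) = -11

-11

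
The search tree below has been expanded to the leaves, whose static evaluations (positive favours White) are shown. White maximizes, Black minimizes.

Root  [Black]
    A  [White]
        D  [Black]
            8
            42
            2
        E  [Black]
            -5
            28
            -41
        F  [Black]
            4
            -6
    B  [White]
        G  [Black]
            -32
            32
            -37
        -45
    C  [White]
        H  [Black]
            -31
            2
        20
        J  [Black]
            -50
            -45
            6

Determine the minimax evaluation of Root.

D (Black): min(8, 42, 2) = 2
E (Black): min(-5, 28, -41) = -41
F (Black): min(4, -6) = -6
A (White): max(2, -41, -6) = 2
G (Black): min(-32, 32, -37) = -37
B (White): max(-37, -45) = -37
H (Black): min(-31, 2) = -31
J (Black): min(-50, -45, 6) = -50
C (White): max(-31, 20, -50) = 20
Root (Black): min(2, -37, 20) = -37

-37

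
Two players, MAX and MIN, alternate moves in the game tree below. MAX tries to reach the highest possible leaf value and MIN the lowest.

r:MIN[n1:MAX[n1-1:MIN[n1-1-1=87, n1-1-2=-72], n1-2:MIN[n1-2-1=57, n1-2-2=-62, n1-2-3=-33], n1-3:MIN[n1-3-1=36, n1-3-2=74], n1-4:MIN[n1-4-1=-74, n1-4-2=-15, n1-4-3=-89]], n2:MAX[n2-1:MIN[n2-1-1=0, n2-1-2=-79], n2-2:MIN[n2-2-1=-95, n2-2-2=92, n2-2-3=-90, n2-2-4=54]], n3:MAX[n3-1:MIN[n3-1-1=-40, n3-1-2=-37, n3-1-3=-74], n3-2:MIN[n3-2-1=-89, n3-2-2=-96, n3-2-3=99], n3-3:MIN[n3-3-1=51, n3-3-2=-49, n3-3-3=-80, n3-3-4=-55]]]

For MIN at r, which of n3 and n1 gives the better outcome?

n3

n3-1 (MIN): min(-40, -37, -74) = -74
n3-2 (MIN): min(-89, -96, 99) = -96
n3-3 (MIN): min(51, -49, -80, -55) = -80
n3 (MAX): max(-74, -96, -80) = -74
n1-1 (MIN): min(87, -72) = -72
n1-2 (MIN): min(57, -62, -33) = -62
n1-3 (MIN): min(36, 74) = 36
n1-4 (MIN): min(-74, -15, -89) = -89
n1 (MAX): max(-72, -62, 36, -89) = 36
MIN prefers the lower value; n3=-74, n1=36. n3 is better since -74 < 36.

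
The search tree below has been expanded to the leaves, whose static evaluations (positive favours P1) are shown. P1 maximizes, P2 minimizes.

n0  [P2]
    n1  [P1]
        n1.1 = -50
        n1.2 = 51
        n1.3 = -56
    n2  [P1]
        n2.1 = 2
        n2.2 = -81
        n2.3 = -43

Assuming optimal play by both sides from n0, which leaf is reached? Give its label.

n2.1

n1 (P1): max(-50, 51, -56) = 51
n2 (P1): max(2, -81, -43) = 2
n0 (P2): min(51, 2) = 2
At n0, P2 picks n2 (lowest: 2).
At n2, P1 picks n2.1 (highest: 2).
Terminal value 2.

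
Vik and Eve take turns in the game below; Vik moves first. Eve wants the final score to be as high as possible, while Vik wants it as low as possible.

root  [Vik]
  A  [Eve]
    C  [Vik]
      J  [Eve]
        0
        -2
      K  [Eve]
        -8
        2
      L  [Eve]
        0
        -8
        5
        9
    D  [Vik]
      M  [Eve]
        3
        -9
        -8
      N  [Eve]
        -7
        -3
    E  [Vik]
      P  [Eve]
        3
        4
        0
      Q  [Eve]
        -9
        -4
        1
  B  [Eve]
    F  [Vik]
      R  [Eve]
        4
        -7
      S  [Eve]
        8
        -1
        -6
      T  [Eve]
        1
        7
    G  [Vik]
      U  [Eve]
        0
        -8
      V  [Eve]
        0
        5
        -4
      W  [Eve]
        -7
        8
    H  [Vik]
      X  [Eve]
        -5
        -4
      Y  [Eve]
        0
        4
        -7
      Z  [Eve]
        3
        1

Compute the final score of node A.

J (Eve): max(0, -2) = 0
K (Eve): max(-8, 2) = 2
L (Eve): max(0, -8, 5, 9) = 9
C (Vik): min(0, 2, 9) = 0
M (Eve): max(3, -9, -8) = 3
N (Eve): max(-7, -3) = -3
D (Vik): min(3, -3) = -3
P (Eve): max(3, 4, 0) = 4
Q (Eve): max(-9, -4, 1) = 1
E (Vik): min(4, 1) = 1
A (Eve): max(0, -3, 1) = 1

1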